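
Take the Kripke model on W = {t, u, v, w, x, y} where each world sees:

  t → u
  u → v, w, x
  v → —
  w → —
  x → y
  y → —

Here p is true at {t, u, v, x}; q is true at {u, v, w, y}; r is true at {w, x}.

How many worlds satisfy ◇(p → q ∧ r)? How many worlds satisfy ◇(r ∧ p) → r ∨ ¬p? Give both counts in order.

For ◇(p → q ∧ r):
t: successors {u}; p → q ∧ r there: u:F. ✗
u: successors {v, w, x}; p → q ∧ r there: v:F, w:T, x:F. ✓
v: no successors, so ◇(p → q ∧ r) fails. ✗
w: no successors, so ◇(p → q ∧ r) fails. ✗
x: successors {y}; p → q ∧ r there: y:T. ✓
y: no successors, so ◇(p → q ∧ r) fails. ✗
— 2 worlds.
For ◇(r ∧ p) → r ∨ ¬p:
t: ◇(r ∧ p) is F, r ∨ ¬p is F. ✓
u: ◇(r ∧ p) is T, r ∨ ¬p is F. ✗
v: ◇(r ∧ p) is F, r ∨ ¬p is F. ✓
w: ◇(r ∧ p) is F, r ∨ ¬p is T. ✓
x: ◇(r ∧ p) is F, r ∨ ¬p is T. ✓
y: ◇(r ∧ p) is F, r ∨ ¬p is T. ✓
— 5 worlds.

2 and 5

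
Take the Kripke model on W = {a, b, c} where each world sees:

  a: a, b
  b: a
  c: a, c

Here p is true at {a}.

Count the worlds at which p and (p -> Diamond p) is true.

a: p is T, p -> Diamond p is T. ✓
b: p is F, p -> Diamond p is T. ✗
c: p is F, p -> Diamond p is T. ✗
Satisfying worlds: {a}.

1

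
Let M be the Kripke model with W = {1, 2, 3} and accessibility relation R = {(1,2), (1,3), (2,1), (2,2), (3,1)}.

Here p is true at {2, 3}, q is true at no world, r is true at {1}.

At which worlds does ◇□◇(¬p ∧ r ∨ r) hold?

{2, 3}

1: successors {2, 3}; □◇(¬p ∧ r ∨ r) there: 2:F, 3:F. ✗
2: successors {1, 2}; □◇(¬p ∧ r ∨ r) there: 1:T, 2:F. ✓
3: successors {1}; □◇(¬p ∧ r ∨ r) there: 1:T. ✓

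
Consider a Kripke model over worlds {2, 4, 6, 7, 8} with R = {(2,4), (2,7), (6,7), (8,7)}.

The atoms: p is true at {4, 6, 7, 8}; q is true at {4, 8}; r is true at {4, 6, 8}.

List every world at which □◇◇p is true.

{4, 7}

2: successors {4, 7}; ◇◇p there: 4:F, 7:F. ✗
4: no successors, so □◇◇p holds vacuously. ✓
6: successors {7}; ◇◇p there: 7:F. ✗
7: no successors, so □◇◇p holds vacuously. ✓
8: successors {7}; ◇◇p there: 7:F. ✗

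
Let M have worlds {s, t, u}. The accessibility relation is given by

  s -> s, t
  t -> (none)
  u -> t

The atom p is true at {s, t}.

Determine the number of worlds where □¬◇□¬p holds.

2

s: successors {s, t}; ¬◇□¬p there: s:F, t:T. ✗
t: no successors, so □¬◇□¬p holds vacuously. ✓
u: successors {t}; ¬◇□¬p there: t:T. ✓
Satisfying worlds: {t, u}.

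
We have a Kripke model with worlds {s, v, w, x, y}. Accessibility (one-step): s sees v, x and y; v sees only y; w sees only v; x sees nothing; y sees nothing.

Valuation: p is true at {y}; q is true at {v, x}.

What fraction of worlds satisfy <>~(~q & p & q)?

s: successors {v, x, y}; ~(~q & p & q) there: v:T, x:T, y:T. ✓
v: successors {y}; ~(~q & p & q) there: y:T. ✓
w: successors {v}; ~(~q & p & q) there: v:T. ✓
x: no successors, so <>~(~q & p & q) fails. ✗
y: no successors, so <>~(~q & p & q) fails. ✗
That's 3 of 5 worlds, so 3/5.

3/5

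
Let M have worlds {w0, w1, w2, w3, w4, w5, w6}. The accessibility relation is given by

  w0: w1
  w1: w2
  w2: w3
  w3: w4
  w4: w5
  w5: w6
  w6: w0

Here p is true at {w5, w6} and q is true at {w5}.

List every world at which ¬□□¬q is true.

{w3}

w0: □□¬q is T. ✗
w1: □□¬q is T. ✗
w2: □□¬q is T. ✗
w3: □□¬q is F. ✓
w4: □□¬q is T. ✗
w5: □□¬q is T. ✗
w6: □□¬q is T. ✗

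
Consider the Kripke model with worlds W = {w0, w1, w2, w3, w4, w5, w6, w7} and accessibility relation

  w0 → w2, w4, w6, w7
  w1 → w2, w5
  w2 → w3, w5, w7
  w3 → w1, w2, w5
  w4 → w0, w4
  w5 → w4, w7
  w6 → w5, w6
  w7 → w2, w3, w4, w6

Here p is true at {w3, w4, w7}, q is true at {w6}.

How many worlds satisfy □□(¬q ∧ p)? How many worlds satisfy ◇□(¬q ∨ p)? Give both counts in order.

For □□(¬q ∧ p):
w0: successors {w2, w4, w6, w7}; □(¬q ∧ p) there: w2:F, w4:F, w6:F, w7:F. ✗
w1: successors {w2, w5}; □(¬q ∧ p) there: w2:F, w5:T. ✗
w2: successors {w3, w5, w7}; □(¬q ∧ p) there: w3:F, w5:T, w7:F. ✗
w3: successors {w1, w2, w5}; □(¬q ∧ p) there: w1:F, w2:F, w5:T. ✗
w4: successors {w0, w4}; □(¬q ∧ p) there: w0:F, w4:F. ✗
w5: successors {w4, w7}; □(¬q ∧ p) there: w4:F, w7:F. ✗
w6: successors {w5, w6}; □(¬q ∧ p) there: w5:T, w6:F. ✗
w7: successors {w2, w3, w4, w6}; □(¬q ∧ p) there: w2:F, w3:F, w4:F, w6:F. ✗
— 0 worlds.
For ◇□(¬q ∨ p):
w0: successors {w2, w4, w6, w7}; □(¬q ∨ p) there: w2:T, w4:T, w6:F, w7:F. ✓
w1: successors {w2, w5}; □(¬q ∨ p) there: w2:T, w5:T. ✓
w2: successors {w3, w5, w7}; □(¬q ∨ p) there: w3:T, w5:T, w7:F. ✓
w3: successors {w1, w2, w5}; □(¬q ∨ p) there: w1:T, w2:T, w5:T. ✓
w4: successors {w0, w4}; □(¬q ∨ p) there: w0:F, w4:T. ✓
w5: successors {w4, w7}; □(¬q ∨ p) there: w4:T, w7:F. ✓
w6: successors {w5, w6}; □(¬q ∨ p) there: w5:T, w6:F. ✓
w7: successors {w2, w3, w4, w6}; □(¬q ∨ p) there: w2:T, w3:T, w4:T, w6:F. ✓
— 8 worlds.

0 and 8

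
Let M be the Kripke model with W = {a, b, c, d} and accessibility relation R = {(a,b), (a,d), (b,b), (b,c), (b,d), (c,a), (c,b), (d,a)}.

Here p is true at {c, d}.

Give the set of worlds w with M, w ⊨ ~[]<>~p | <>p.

a: ~[]<>~p is F, <>p is T. ✓
b: ~[]<>~p is F, <>p is T. ✓
c: ~[]<>~p is F, <>p is F. ✗
d: ~[]<>~p is F, <>p is F. ✗

{a, b}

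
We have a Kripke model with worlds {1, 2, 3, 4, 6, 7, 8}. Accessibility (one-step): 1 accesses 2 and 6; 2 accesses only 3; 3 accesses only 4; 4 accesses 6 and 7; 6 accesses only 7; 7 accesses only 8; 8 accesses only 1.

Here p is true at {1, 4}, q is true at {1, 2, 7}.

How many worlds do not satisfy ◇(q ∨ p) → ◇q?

1: ◇(q ∨ p) is T, ◇q is T. ✓
2: ◇(q ∨ p) is F, ◇q is F. ✓
3: ◇(q ∨ p) is T, ◇q is F. ✗
4: ◇(q ∨ p) is T, ◇q is T. ✓
6: ◇(q ∨ p) is T, ◇q is T. ✓
7: ◇(q ∨ p) is F, ◇q is F. ✓
8: ◇(q ∨ p) is T, ◇q is T. ✓
Satisfying worlds: {1, 2, 4, 6, 7, 8}.
So ◇(q ∨ p) → ◇q fails at the other 1 world.

1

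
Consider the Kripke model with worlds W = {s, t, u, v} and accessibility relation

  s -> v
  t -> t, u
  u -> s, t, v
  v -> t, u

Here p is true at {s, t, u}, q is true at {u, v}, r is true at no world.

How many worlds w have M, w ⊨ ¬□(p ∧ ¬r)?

2

s: □(p ∧ ¬r) is F. ✓
t: □(p ∧ ¬r) is T. ✗
u: □(p ∧ ¬r) is F. ✓
v: □(p ∧ ¬r) is T. ✗
Satisfying worlds: {s, u}.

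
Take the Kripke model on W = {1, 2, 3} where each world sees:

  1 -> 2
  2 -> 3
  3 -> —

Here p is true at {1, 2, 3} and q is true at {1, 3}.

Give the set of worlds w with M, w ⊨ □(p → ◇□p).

{1, 3}

1: successors {2}; p → ◇□p there: 2:T. ✓
2: successors {3}; p → ◇□p there: 3:F. ✗
3: no successors, so □(p → ◇□p) holds vacuously. ✓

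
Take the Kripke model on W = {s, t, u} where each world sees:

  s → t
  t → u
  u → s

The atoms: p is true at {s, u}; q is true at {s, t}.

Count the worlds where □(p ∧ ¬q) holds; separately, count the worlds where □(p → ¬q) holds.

1 and 2

For □(p ∧ ¬q):
s: successors {t}; p ∧ ¬q there: t:F. ✗
t: successors {u}; p ∧ ¬q there: u:T. ✓
u: successors {s}; p ∧ ¬q there: s:F. ✗
— 1 world.
For □(p → ¬q):
s: successors {t}; p → ¬q there: t:T. ✓
t: successors {u}; p → ¬q there: u:T. ✓
u: successors {s}; p → ¬q there: s:F. ✗
— 2 worlds.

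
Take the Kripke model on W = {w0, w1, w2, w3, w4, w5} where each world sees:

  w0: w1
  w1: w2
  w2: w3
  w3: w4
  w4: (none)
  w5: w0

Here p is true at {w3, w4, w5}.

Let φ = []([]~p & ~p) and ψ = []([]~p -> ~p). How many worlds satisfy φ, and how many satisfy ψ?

3 and 5

For []([]~p & ~p):
w0: successors {w1}; []~p & ~p there: w1:T. ✓
w1: successors {w2}; []~p & ~p there: w2:F. ✗
w2: successors {w3}; []~p & ~p there: w3:F. ✗
w3: successors {w4}; []~p & ~p there: w4:F. ✗
w4: no successors, so []([]~p & ~p) holds vacuously. ✓
w5: successors {w0}; []~p & ~p there: w0:T. ✓
— 3 worlds.
For []([]~p -> ~p):
w0: successors {w1}; []~p -> ~p there: w1:T. ✓
w1: successors {w2}; []~p -> ~p there: w2:T. ✓
w2: successors {w3}; []~p -> ~p there: w3:T. ✓
w3: successors {w4}; []~p -> ~p there: w4:F. ✗
w4: no successors, so []([]~p -> ~p) holds vacuously. ✓
w5: successors {w0}; []~p -> ~p there: w0:T. ✓
— 5 worlds.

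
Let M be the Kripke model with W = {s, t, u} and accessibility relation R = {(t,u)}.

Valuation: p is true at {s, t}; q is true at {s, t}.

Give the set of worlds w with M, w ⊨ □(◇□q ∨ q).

s: no successors, so □(◇□q ∨ q) holds vacuously. ✓
t: successors {u}; ◇□q ∨ q there: u:F. ✗
u: no successors, so □(◇□q ∨ q) holds vacuously. ✓

{s, u}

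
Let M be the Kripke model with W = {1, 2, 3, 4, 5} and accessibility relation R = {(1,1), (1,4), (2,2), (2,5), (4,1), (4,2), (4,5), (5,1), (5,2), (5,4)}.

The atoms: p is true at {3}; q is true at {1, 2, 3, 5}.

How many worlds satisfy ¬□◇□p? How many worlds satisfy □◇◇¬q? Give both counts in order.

4 and 5

For ¬□◇□p:
1: □◇□p is F. ✓
2: □◇□p is F. ✓
3: □◇□p is T. ✗
4: □◇□p is F. ✓
5: □◇□p is F. ✓
— 4 worlds.
For □◇◇¬q:
1: successors {1, 4}; ◇◇¬q there: 1:T, 4:T. ✓
2: successors {2, 5}; ◇◇¬q there: 2:T, 5:T. ✓
3: no successors, so □◇◇¬q holds vacuously. ✓
4: successors {1, 2, 5}; ◇◇¬q there: 1:T, 2:T, 5:T. ✓
5: successors {1, 2, 4}; ◇◇¬q there: 1:T, 2:T, 4:T. ✓
— 5 worlds.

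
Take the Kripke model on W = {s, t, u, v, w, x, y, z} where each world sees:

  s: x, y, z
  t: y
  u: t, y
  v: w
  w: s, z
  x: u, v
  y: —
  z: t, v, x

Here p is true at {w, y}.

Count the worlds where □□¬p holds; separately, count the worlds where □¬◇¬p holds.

4 and 3

For □□¬p:
s: successors {x, y, z}; □¬p there: x:T, y:T, z:T. ✓
t: successors {y}; □¬p there: y:T. ✓
u: successors {t, y}; □¬p there: t:F, y:T. ✗
v: successors {w}; □¬p there: w:T. ✓
w: successors {s, z}; □¬p there: s:F, z:T. ✗
x: successors {u, v}; □¬p there: u:F, v:F. ✗
y: no successors, so □□¬p holds vacuously. ✓
z: successors {t, v, x}; □¬p there: t:F, v:F, x:T. ✗
— 4 worlds.
For □¬◇¬p:
s: successors {x, y, z}; ¬◇¬p there: x:F, y:T, z:F. ✗
t: successors {y}; ¬◇¬p there: y:T. ✓
u: successors {t, y}; ¬◇¬p there: t:T, y:T. ✓
v: successors {w}; ¬◇¬p there: w:F. ✗
w: successors {s, z}; ¬◇¬p there: s:F, z:F. ✗
x: successors {u, v}; ¬◇¬p there: u:F, v:T. ✗
y: no successors, so □¬◇¬p holds vacuously. ✓
z: successors {t, v, x}; ¬◇¬p there: t:T, v:T, x:F. ✗
— 3 worlds.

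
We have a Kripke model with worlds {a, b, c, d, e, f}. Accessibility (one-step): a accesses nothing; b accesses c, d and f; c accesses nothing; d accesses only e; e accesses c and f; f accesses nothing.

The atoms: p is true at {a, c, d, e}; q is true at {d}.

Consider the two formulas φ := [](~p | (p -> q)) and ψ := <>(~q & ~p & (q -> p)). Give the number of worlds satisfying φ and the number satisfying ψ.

3 and 2

For [](~p | (p -> q)):
a: no successors, so [](~p | (p -> q)) holds vacuously. ✓
b: successors {c, d, f}; ~p | (p -> q) there: c:F, d:T, f:T. ✗
c: no successors, so [](~p | (p -> q)) holds vacuously. ✓
d: successors {e}; ~p | (p -> q) there: e:F. ✗
e: successors {c, f}; ~p | (p -> q) there: c:F, f:T. ✗
f: no successors, so [](~p | (p -> q)) holds vacuously. ✓
— 3 worlds.
For <>(~q & ~p & (q -> p)):
a: no successors, so <>(~q & ~p & (q -> p)) fails. ✗
b: successors {c, d, f}; ~q & ~p & (q -> p) there: c:F, d:F, f:T. ✓
c: no successors, so <>(~q & ~p & (q -> p)) fails. ✗
d: successors {e}; ~q & ~p & (q -> p) there: e:F. ✗
e: successors {c, f}; ~q & ~p & (q -> p) there: c:F, f:T. ✓
f: no successors, so <>(~q & ~p & (q -> p)) fails. ✗
— 2 worlds.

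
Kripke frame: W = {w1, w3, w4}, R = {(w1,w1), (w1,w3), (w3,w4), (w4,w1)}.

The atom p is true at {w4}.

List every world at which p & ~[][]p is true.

w1: p is F, ~[][]p is T. ✗
w3: p is F, ~[][]p is T. ✗
w4: p is T, ~[][]p is T. ✓

{w4}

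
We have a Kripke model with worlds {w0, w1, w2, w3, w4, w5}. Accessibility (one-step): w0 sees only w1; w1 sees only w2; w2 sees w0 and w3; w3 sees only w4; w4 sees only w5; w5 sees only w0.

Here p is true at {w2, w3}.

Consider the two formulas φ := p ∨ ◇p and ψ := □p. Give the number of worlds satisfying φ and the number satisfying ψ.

For p ∨ ◇p:
w0: p is F, ◇p is F. ✗
w1: p is F, ◇p is T. ✓
w2: p is T, ◇p is T. ✓
w3: p is T, ◇p is F. ✓
w4: p is F, ◇p is F. ✗
w5: p is F, ◇p is F. ✗
— 3 worlds.
For □p:
w0: successors {w1}; p there: w1:F. ✗
w1: successors {w2}; p there: w2:T. ✓
w2: successors {w0, w3}; p there: w0:F, w3:T. ✗
w3: successors {w4}; p there: w4:F. ✗
w4: successors {w5}; p there: w5:F. ✗
w5: successors {w0}; p there: w0:F. ✗
— 1 world.

3 and 1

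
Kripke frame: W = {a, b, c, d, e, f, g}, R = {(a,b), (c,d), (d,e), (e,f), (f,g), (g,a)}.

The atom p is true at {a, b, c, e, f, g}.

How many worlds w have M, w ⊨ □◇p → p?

6

a: □◇p is F, p is T. ✓
b: □◇p is T, p is T. ✓
c: □◇p is T, p is T. ✓
d: □◇p is T, p is F. ✗
e: □◇p is T, p is T. ✓
f: □◇p is T, p is T. ✓
g: □◇p is T, p is T. ✓
Satisfying worlds: {a, b, c, e, f, g}.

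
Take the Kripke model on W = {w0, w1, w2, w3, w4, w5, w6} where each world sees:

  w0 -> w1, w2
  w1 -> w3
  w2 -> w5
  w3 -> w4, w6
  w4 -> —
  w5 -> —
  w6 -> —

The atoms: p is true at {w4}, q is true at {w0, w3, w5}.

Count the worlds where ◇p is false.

w0: successors {w1, w2}; p there: w1:F, w2:F. ✗
w1: successors {w3}; p there: w3:F. ✗
w2: successors {w5}; p there: w5:F. ✗
w3: successors {w4, w6}; p there: w4:T, w6:F. ✓
w4: no successors, so ◇p fails. ✗
w5: no successors, so ◇p fails. ✗
w6: no successors, so ◇p fails. ✗
Satisfying worlds: {w3}.
So ◇p fails at the other 6 worlds.

6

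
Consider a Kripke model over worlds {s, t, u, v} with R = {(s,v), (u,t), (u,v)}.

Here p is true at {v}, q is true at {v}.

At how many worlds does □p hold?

s: successors {v}; p there: v:T. ✓
t: no successors, so □p holds vacuously. ✓
u: successors {t, v}; p there: t:F, v:T. ✗
v: no successors, so □p holds vacuously. ✓
Satisfying worlds: {s, t, v}.

3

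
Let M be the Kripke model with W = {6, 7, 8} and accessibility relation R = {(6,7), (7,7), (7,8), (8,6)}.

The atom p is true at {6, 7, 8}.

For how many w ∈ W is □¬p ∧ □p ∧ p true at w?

0

6: □¬p ∧ □p is F, p is T. ✗
7: □¬p ∧ □p is F, p is T. ✗
8: □¬p ∧ □p is F, p is T. ✗
Satisfying worlds: ∅.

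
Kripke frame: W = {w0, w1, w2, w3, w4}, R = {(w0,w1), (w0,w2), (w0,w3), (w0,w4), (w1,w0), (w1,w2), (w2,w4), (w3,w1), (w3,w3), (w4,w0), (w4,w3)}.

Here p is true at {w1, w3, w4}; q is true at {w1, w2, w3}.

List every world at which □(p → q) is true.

{w1, w3, w4}

w0: successors {w1, w2, w3, w4}; p → q there: w1:T, w2:T, w3:T, w4:F. ✗
w1: successors {w0, w2}; p → q there: w0:T, w2:T. ✓
w2: successors {w4}; p → q there: w4:F. ✗
w3: successors {w1, w3}; p → q there: w1:T, w3:T. ✓
w4: successors {w0, w3}; p → q there: w0:T, w3:T. ✓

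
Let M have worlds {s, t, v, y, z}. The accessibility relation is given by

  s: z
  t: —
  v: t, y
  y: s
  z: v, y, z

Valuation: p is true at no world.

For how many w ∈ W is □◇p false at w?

4

s: successors {z}; ◇p there: z:F. ✗
t: no successors, so □◇p holds vacuously. ✓
v: successors {t, y}; ◇p there: t:F, y:F. ✗
y: successors {s}; ◇p there: s:F. ✗
z: successors {v, y, z}; ◇p there: v:F, y:F, z:F. ✗
Satisfying worlds: {t}.
So □◇p fails at the other 4 worlds.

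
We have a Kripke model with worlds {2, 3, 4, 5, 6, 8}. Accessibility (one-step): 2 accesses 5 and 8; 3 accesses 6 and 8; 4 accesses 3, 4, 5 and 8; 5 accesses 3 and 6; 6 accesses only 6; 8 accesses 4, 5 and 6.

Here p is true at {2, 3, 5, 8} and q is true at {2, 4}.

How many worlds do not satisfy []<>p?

4

2: successors {5, 8}; <>p there: 5:T, 8:T. ✓
3: successors {6, 8}; <>p there: 6:F, 8:T. ✗
4: successors {3, 4, 5, 8}; <>p there: 3:T, 4:T, 5:T, 8:T. ✓
5: successors {3, 6}; <>p there: 3:T, 6:F. ✗
6: successors {6}; <>p there: 6:F. ✗
8: successors {4, 5, 6}; <>p there: 4:T, 5:T, 6:F. ✗
Satisfying worlds: {2, 4}.
So []<>p fails at the other 4 worlds.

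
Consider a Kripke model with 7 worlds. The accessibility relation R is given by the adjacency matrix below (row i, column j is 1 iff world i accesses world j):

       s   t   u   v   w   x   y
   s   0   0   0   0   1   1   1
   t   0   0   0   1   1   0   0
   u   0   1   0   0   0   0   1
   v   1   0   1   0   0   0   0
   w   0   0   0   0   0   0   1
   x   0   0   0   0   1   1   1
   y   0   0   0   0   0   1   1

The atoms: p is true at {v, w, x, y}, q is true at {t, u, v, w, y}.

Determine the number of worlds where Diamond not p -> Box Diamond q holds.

s: Diamond not p is F, Box Diamond q is T. ✓
t: Diamond not p is F, Box Diamond q is T. ✓
u: Diamond not p is T, Box Diamond q is T. ✓
v: Diamond not p is T, Box Diamond q is T. ✓
w: Diamond not p is F, Box Diamond q is T. ✓
x: Diamond not p is F, Box Diamond q is T. ✓
y: Diamond not p is F, Box Diamond q is T. ✓
Satisfying worlds: {s, t, u, v, w, x, y}.

7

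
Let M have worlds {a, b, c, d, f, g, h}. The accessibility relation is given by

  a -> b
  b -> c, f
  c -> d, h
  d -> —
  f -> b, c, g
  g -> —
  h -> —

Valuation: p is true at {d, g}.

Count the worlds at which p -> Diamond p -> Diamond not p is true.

7

a: p is F, Diamond p -> Diamond not p is T. ✓
b: p is F, Diamond p -> Diamond not p is T. ✓
c: p is F, Diamond p -> Diamond not p is T. ✓
d: p is T, Diamond p -> Diamond not p is T. ✓
f: p is F, Diamond p -> Diamond not p is T. ✓
g: p is T, Diamond p -> Diamond not p is T. ✓
h: p is F, Diamond p -> Diamond not p is T. ✓
Satisfying worlds: {a, b, c, d, f, g, h}.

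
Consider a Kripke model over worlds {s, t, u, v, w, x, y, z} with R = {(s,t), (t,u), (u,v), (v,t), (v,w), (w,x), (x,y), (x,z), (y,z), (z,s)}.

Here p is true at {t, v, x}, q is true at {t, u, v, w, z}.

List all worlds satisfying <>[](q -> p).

s: successors {t}; [](q -> p) there: t:F. ✗
t: successors {u}; [](q -> p) there: u:T. ✓
u: successors {v}; [](q -> p) there: v:F. ✗
v: successors {t, w}; [](q -> p) there: t:F, w:T. ✓
w: successors {x}; [](q -> p) there: x:F. ✗
x: successors {y, z}; [](q -> p) there: y:F, z:T. ✓
y: successors {z}; [](q -> p) there: z:T. ✓
z: successors {s}; [](q -> p) there: s:T. ✓

{t, v, x, y, z}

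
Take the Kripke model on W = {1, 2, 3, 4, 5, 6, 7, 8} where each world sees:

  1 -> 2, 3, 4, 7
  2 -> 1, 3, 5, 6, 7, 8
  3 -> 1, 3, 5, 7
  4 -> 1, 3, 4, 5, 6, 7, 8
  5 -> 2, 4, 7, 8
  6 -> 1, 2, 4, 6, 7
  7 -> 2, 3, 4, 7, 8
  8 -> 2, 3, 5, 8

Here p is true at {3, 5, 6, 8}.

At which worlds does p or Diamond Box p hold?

1: p is F, Diamond Box p is F. ✗
2: p is F, Diamond Box p is F. ✗
3: p is T, Diamond Box p is F. ✓
4: p is F, Diamond Box p is F. ✗
5: p is T, Diamond Box p is F. ✓
6: p is T, Diamond Box p is F. ✓
7: p is F, Diamond Box p is F. ✗
8: p is T, Diamond Box p is F. ✓

{3, 5, 6, 8}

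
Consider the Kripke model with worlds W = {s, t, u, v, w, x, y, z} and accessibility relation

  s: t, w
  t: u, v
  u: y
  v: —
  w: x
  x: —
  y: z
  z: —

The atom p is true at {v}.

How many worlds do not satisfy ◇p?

s: successors {t, w}; p there: t:F, w:F. ✗
t: successors {u, v}; p there: u:F, v:T. ✓
u: successors {y}; p there: y:F. ✗
v: no successors, so ◇p fails. ✗
w: successors {x}; p there: x:F. ✗
x: no successors, so ◇p fails. ✗
y: successors {z}; p there: z:F. ✗
z: no successors, so ◇p fails. ✗
Satisfying worlds: {t}.
So ◇p fails at the other 7 worlds.

7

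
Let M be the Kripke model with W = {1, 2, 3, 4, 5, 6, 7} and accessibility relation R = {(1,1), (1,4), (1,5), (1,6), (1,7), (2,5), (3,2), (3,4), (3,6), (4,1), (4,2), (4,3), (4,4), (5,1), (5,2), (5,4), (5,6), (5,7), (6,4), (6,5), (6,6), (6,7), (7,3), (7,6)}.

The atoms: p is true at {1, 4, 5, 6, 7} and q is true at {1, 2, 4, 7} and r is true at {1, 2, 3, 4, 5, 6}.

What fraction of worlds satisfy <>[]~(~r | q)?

1: successors {1, 4, 5, 6, 7}; []~(~r | q) there: 1:F, 4:F, 5:F, 6:F, 7:T. ✓
2: successors {5}; []~(~r | q) there: 5:F. ✗
3: successors {2, 4, 6}; []~(~r | q) there: 2:T, 4:F, 6:F. ✓
4: successors {1, 2, 3, 4}; []~(~r | q) there: 1:F, 2:T, 3:F, 4:F. ✓
5: successors {1, 2, 4, 6, 7}; []~(~r | q) there: 1:F, 2:T, 4:F, 6:F, 7:T. ✓
6: successors {4, 5, 6, 7}; []~(~r | q) there: 4:F, 5:F, 6:F, 7:T. ✓
7: successors {3, 6}; []~(~r | q) there: 3:F, 6:F. ✗
That's 5 of 7 worlds, so 5/7.

5/7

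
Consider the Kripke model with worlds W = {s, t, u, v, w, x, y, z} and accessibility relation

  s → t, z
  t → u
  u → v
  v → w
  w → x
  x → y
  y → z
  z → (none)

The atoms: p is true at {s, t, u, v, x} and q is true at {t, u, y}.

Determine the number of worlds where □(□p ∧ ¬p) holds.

3

s: successors {t, z}; □p ∧ ¬p there: t:F, z:T. ✗
t: successors {u}; □p ∧ ¬p there: u:F. ✗
u: successors {v}; □p ∧ ¬p there: v:F. ✗
v: successors {w}; □p ∧ ¬p there: w:T. ✓
w: successors {x}; □p ∧ ¬p there: x:F. ✗
x: successors {y}; □p ∧ ¬p there: y:F. ✗
y: successors {z}; □p ∧ ¬p there: z:T. ✓
z: no successors, so □(□p ∧ ¬p) holds vacuously. ✓
Satisfying worlds: {v, y, z}.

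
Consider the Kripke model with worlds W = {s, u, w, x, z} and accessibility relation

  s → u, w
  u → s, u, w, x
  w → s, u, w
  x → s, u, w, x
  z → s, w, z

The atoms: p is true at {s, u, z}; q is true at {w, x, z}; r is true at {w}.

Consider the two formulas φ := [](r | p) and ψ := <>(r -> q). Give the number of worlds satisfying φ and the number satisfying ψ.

For [](r | p):
s: successors {u, w}; r | p there: u:T, w:T. ✓
u: successors {s, u, w, x}; r | p there: s:T, u:T, w:T, x:F. ✗
w: successors {s, u, w}; r | p there: s:T, u:T, w:T. ✓
x: successors {s, u, w, x}; r | p there: s:T, u:T, w:T, x:F. ✗
z: successors {s, w, z}; r | p there: s:T, w:T, z:T. ✓
— 3 worlds.
For <>(r -> q):
s: successors {u, w}; r -> q there: u:T, w:T. ✓
u: successors {s, u, w, x}; r -> q there: s:T, u:T, w:T, x:T. ✓
w: successors {s, u, w}; r -> q there: s:T, u:T, w:T. ✓
x: successors {s, u, w, x}; r -> q there: s:T, u:T, w:T, x:T. ✓
z: successors {s, w, z}; r -> q there: s:T, w:T, z:T. ✓
— 5 worlds.

3 and 5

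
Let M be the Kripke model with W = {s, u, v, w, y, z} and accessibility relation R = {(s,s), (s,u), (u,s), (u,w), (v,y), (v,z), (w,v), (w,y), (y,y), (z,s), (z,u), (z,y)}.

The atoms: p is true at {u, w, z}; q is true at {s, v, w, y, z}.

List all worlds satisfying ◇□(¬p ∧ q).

s: successors {s, u}; □(¬p ∧ q) there: s:F, u:F. ✗
u: successors {s, w}; □(¬p ∧ q) there: s:F, w:T. ✓
v: successors {y, z}; □(¬p ∧ q) there: y:T, z:F. ✓
w: successors {v, y}; □(¬p ∧ q) there: v:F, y:T. ✓
y: successors {y}; □(¬p ∧ q) there: y:T. ✓
z: successors {s, u, y}; □(¬p ∧ q) there: s:F, u:F, y:T. ✓

{u, v, w, y, z}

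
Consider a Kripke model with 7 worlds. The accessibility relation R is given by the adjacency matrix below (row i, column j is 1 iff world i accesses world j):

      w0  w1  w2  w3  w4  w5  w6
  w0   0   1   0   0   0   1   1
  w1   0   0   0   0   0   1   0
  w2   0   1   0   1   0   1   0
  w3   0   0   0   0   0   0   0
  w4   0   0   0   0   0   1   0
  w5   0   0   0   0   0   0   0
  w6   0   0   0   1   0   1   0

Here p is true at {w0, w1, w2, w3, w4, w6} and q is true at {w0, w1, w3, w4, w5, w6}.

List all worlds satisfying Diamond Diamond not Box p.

w0: successors {w1, w5, w6}; Diamond not Box p there: w1:F, w5:F, w6:F. ✗
w1: successors {w5}; Diamond not Box p there: w5:F. ✗
w2: successors {w1, w3, w5}; Diamond not Box p there: w1:F, w3:F, w5:F. ✗
w3: no successors, so Diamond Diamond not Box p fails. ✗
w4: successors {w5}; Diamond not Box p there: w5:F. ✗
w5: no successors, so Diamond Diamond not Box p fails. ✗
w6: successors {w3, w5}; Diamond not Box p there: w3:F, w5:F. ✗

∅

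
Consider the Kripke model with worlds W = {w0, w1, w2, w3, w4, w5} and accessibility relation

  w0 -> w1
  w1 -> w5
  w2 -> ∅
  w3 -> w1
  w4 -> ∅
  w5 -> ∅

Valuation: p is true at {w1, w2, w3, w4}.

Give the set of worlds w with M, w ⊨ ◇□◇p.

{w1}

w0: successors {w1}; □◇p there: w1:F. ✗
w1: successors {w5}; □◇p there: w5:T. ✓
w2: no successors, so ◇□◇p fails. ✗
w3: successors {w1}; □◇p there: w1:F. ✗
w4: no successors, so ◇□◇p fails. ✗
w5: no successors, so ◇□◇p fails. ✗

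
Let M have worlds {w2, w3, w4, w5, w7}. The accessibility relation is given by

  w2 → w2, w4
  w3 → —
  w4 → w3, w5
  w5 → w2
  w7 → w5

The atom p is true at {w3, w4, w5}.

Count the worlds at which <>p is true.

3

w2: successors {w2, w4}; p there: w2:F, w4:T. ✓
w3: no successors, so <>p fails. ✗
w4: successors {w3, w5}; p there: w3:T, w5:T. ✓
w5: successors {w2}; p there: w2:F. ✗
w7: successors {w5}; p there: w5:T. ✓
Satisfying worlds: {w2, w4, w7}.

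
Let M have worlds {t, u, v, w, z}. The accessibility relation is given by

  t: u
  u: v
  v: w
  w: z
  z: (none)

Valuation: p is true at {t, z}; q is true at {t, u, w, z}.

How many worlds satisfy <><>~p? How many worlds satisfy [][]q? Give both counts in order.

2 and 4

For <><>~p:
t: successors {u}; <>~p there: u:T. ✓
u: successors {v}; <>~p there: v:T. ✓
v: successors {w}; <>~p there: w:F. ✗
w: successors {z}; <>~p there: z:F. ✗
z: no successors, so <><>~p fails. ✗
— 2 worlds.
For [][]q:
t: successors {u}; []q there: u:F. ✗
u: successors {v}; []q there: v:T. ✓
v: successors {w}; []q there: w:T. ✓
w: successors {z}; []q there: z:T. ✓
z: no successors, so [][]q holds vacuously. ✓
— 4 worlds.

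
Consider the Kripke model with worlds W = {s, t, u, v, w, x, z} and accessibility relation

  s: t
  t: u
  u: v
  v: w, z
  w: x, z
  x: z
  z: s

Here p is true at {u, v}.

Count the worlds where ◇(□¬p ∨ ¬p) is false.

1

s: successors {t}; □¬p ∨ ¬p there: t:T. ✓
t: successors {u}; □¬p ∨ ¬p there: u:F. ✗
u: successors {v}; □¬p ∨ ¬p there: v:T. ✓
v: successors {w, z}; □¬p ∨ ¬p there: w:T, z:T. ✓
w: successors {x, z}; □¬p ∨ ¬p there: x:T, z:T. ✓
x: successors {z}; □¬p ∨ ¬p there: z:T. ✓
z: successors {s}; □¬p ∨ ¬p there: s:T. ✓
Satisfying worlds: {s, u, v, w, x, z}.
So ◇(□¬p ∨ ¬p) fails at the other 1 world.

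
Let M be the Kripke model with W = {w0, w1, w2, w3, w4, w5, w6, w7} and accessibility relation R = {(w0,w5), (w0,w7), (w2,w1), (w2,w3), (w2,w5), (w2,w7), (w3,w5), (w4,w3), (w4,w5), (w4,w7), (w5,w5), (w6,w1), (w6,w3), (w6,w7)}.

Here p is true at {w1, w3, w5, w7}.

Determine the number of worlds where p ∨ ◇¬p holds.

4

w0: p is F, ◇¬p is F. ✗
w1: p is T, ◇¬p is F. ✓
w2: p is F, ◇¬p is F. ✗
w3: p is T, ◇¬p is F. ✓
w4: p is F, ◇¬p is F. ✗
w5: p is T, ◇¬p is F. ✓
w6: p is F, ◇¬p is F. ✗
w7: p is T, ◇¬p is F. ✓
Satisfying worlds: {w1, w3, w5, w7}.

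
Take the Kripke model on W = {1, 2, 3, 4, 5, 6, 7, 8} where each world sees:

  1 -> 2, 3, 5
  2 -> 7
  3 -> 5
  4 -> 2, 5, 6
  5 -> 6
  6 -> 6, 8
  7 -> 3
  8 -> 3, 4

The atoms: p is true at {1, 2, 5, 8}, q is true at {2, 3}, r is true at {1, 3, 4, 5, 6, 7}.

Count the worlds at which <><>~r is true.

4

1: successors {2, 3, 5}; <>~r there: 2:F, 3:F, 5:F. ✗
2: successors {7}; <>~r there: 7:F. ✗
3: successors {5}; <>~r there: 5:F. ✗
4: successors {2, 5, 6}; <>~r there: 2:F, 5:F, 6:T. ✓
5: successors {6}; <>~r there: 6:T. ✓
6: successors {6, 8}; <>~r there: 6:T, 8:F. ✓
7: successors {3}; <>~r there: 3:F. ✗
8: successors {3, 4}; <>~r there: 3:F, 4:T. ✓
Satisfying worlds: {4, 5, 6, 8}.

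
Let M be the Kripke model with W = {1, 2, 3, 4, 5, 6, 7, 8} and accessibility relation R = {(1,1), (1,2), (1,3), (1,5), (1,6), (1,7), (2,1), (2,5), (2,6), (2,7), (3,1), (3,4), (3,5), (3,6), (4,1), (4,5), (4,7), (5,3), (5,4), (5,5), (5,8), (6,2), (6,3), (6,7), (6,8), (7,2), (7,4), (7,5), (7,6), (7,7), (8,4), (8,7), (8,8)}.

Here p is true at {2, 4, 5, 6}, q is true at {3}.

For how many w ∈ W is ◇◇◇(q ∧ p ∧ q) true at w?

0

1: successors {1, 2, 3, 5, 6, 7}; ◇◇(q ∧ p ∧ q) there: 1:F, 2:F, 3:F, 5:F, 6:F, 7:F. ✗
2: successors {1, 5, 6, 7}; ◇◇(q ∧ p ∧ q) there: 1:F, 5:F, 6:F, 7:F. ✗
3: successors {1, 4, 5, 6}; ◇◇(q ∧ p ∧ q) there: 1:F, 4:F, 5:F, 6:F. ✗
4: successors {1, 5, 7}; ◇◇(q ∧ p ∧ q) there: 1:F, 5:F, 7:F. ✗
5: successors {3, 4, 5, 8}; ◇◇(q ∧ p ∧ q) there: 3:F, 4:F, 5:F, 8:F. ✗
6: successors {2, 3, 7, 8}; ◇◇(q ∧ p ∧ q) there: 2:F, 3:F, 7:F, 8:F. ✗
7: successors {2, 4, 5, 6, 7}; ◇◇(q ∧ p ∧ q) there: 2:F, 4:F, 5:F, 6:F, 7:F. ✗
8: successors {4, 7, 8}; ◇◇(q ∧ p ∧ q) there: 4:F, 7:F, 8:F. ✗
Satisfying worlds: ∅.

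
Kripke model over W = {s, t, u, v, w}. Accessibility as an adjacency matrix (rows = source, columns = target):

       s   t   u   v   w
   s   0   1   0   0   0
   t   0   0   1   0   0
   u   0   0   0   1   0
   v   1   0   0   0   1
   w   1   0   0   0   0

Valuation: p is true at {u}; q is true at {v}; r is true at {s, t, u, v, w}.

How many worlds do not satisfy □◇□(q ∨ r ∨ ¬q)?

0

s: successors {t}; ◇□(q ∨ r ∨ ¬q) there: t:T. ✓
t: successors {u}; ◇□(q ∨ r ∨ ¬q) there: u:T. ✓
u: successors {v}; ◇□(q ∨ r ∨ ¬q) there: v:T. ✓
v: successors {s, w}; ◇□(q ∨ r ∨ ¬q) there: s:T, w:T. ✓
w: successors {s}; ◇□(q ∨ r ∨ ¬q) there: s:T. ✓
Satisfying worlds: {s, t, u, v, w}.
So □◇□(q ∨ r ∨ ¬q) fails at the other 0 worlds.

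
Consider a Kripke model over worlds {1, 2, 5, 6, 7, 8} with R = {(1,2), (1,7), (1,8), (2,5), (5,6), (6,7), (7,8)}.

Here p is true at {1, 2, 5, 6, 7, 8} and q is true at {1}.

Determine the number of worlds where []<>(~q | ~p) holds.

4

1: successors {2, 7, 8}; <>(~q | ~p) there: 2:T, 7:T, 8:F. ✗
2: successors {5}; <>(~q | ~p) there: 5:T. ✓
5: successors {6}; <>(~q | ~p) there: 6:T. ✓
6: successors {7}; <>(~q | ~p) there: 7:T. ✓
7: successors {8}; <>(~q | ~p) there: 8:F. ✗
8: no successors, so []<>(~q | ~p) holds vacuously. ✓
Satisfying worlds: {2, 5, 6, 8}.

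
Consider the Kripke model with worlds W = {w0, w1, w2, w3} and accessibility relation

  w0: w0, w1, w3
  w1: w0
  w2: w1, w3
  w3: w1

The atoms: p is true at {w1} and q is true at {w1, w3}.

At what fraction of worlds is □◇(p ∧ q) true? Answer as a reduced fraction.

w0: successors {w0, w1, w3}; ◇(p ∧ q) there: w0:T, w1:F, w3:T. ✗
w1: successors {w0}; ◇(p ∧ q) there: w0:T. ✓
w2: successors {w1, w3}; ◇(p ∧ q) there: w1:F, w3:T. ✗
w3: successors {w1}; ◇(p ∧ q) there: w1:F. ✗
That's 1 of 4 worlds, so 1/4.

1/4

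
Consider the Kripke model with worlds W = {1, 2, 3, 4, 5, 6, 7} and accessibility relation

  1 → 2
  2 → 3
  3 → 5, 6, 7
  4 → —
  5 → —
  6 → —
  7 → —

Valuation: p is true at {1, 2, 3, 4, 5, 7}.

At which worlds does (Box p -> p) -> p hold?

{1, 2, 3, 4, 5, 6, 7}

1: Box p -> p is T, p is T. ✓
2: Box p -> p is T, p is T. ✓
3: Box p -> p is T, p is T. ✓
4: Box p -> p is T, p is T. ✓
5: Box p -> p is T, p is T. ✓
6: Box p -> p is F, p is F. ✓
7: Box p -> p is T, p is T. ✓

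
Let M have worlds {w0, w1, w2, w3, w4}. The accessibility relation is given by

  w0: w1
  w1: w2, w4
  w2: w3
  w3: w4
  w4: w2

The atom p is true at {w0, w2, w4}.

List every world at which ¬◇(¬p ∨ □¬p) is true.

w0: ◇(¬p ∨ □¬p) is T. ✗
w1: ◇(¬p ∨ □¬p) is T. ✗
w2: ◇(¬p ∨ □¬p) is T. ✗
w3: ◇(¬p ∨ □¬p) is F. ✓
w4: ◇(¬p ∨ □¬p) is T. ✗

{w3}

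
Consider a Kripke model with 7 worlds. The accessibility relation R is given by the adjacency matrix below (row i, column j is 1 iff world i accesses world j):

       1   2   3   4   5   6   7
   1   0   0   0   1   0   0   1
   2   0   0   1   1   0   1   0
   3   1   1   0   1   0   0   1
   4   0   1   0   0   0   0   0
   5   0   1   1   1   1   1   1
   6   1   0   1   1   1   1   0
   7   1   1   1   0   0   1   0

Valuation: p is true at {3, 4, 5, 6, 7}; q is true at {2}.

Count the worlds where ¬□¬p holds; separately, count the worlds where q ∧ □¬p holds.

6 and 0

For ¬□¬p:
1: □¬p is F. ✓
2: □¬p is F. ✓
3: □¬p is F. ✓
4: □¬p is T. ✗
5: □¬p is F. ✓
6: □¬p is F. ✓
7: □¬p is F. ✓
— 6 worlds.
For q ∧ □¬p:
1: q is F, □¬p is F. ✗
2: q is T, □¬p is F. ✗
3: q is F, □¬p is F. ✗
4: q is F, □¬p is T. ✗
5: q is F, □¬p is F. ✗
6: q is F, □¬p is F. ✗
7: q is F, □¬p is F. ✗
— 0 worlds.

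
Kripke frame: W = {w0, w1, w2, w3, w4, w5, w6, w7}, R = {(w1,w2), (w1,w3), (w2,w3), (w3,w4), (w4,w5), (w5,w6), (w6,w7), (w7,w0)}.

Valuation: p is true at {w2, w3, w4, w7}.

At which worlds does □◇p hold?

w0: no successors, so □◇p holds vacuously. ✓
w1: successors {w2, w3}; ◇p there: w2:T, w3:T. ✓
w2: successors {w3}; ◇p there: w3:T. ✓
w3: successors {w4}; ◇p there: w4:F. ✗
w4: successors {w5}; ◇p there: w5:F. ✗
w5: successors {w6}; ◇p there: w6:T. ✓
w6: successors {w7}; ◇p there: w7:F. ✗
w7: successors {w0}; ◇p there: w0:F. ✗

{w0, w1, w2, w5}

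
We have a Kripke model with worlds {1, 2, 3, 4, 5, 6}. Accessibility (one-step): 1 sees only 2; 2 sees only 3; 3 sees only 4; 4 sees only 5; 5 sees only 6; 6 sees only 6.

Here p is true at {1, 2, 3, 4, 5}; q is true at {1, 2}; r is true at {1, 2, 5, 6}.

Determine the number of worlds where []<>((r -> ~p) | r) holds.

1: successors {2}; <>((r -> ~p) | r) there: 2:T. ✓
2: successors {3}; <>((r -> ~p) | r) there: 3:T. ✓
3: successors {4}; <>((r -> ~p) | r) there: 4:T. ✓
4: successors {5}; <>((r -> ~p) | r) there: 5:T. ✓
5: successors {6}; <>((r -> ~p) | r) there: 6:T. ✓
6: successors {6}; <>((r -> ~p) | r) there: 6:T. ✓
Satisfying worlds: {1, 2, 3, 4, 5, 6}.

6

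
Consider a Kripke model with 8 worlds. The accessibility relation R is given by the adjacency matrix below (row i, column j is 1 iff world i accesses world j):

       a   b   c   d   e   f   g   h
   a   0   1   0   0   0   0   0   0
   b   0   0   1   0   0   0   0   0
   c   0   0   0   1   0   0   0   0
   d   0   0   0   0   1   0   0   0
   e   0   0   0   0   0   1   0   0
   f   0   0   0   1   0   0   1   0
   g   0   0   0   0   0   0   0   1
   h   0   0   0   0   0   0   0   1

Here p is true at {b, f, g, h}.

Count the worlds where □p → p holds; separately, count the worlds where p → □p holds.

For □p → p:
a: □p is T, p is F. ✗
b: □p is F, p is T. ✓
c: □p is F, p is F. ✓
d: □p is F, p is F. ✓
e: □p is T, p is F. ✗
f: □p is F, p is T. ✓
g: □p is T, p is T. ✓
h: □p is T, p is T. ✓
— 6 worlds.
For p → □p:
a: p is F, □p is T. ✓
b: p is T, □p is F. ✗
c: p is F, □p is F. ✓
d: p is F, □p is F. ✓
e: p is F, □p is T. ✓
f: p is T, □p is F. ✗
g: p is T, □p is T. ✓
h: p is T, □p is T. ✓
— 6 worlds.

6 and 6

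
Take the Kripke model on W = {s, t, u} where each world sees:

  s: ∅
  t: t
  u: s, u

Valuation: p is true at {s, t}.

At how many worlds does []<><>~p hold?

s: no successors, so []<><>~p holds vacuously. ✓
t: successors {t}; <><>~p there: t:F. ✗
u: successors {s, u}; <><>~p there: s:F, u:T. ✗
Satisfying worlds: {s}.

1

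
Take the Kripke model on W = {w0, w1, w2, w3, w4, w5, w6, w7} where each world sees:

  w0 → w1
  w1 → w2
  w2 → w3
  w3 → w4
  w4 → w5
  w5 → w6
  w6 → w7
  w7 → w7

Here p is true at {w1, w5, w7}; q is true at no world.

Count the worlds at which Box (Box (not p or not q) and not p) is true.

w0: successors {w1}; Box (not p or not q) and not p there: w1:F. ✗
w1: successors {w2}; Box (not p or not q) and not p there: w2:T. ✓
w2: successors {w3}; Box (not p or not q) and not p there: w3:T. ✓
w3: successors {w4}; Box (not p or not q) and not p there: w4:T. ✓
w4: successors {w5}; Box (not p or not q) and not p there: w5:F. ✗
w5: successors {w6}; Box (not p or not q) and not p there: w6:T. ✓
w6: successors {w7}; Box (not p or not q) and not p there: w7:F. ✗
w7: successors {w7}; Box (not p or not q) and not p there: w7:F. ✗
Satisfying worlds: {w1, w2, w3, w5}.

4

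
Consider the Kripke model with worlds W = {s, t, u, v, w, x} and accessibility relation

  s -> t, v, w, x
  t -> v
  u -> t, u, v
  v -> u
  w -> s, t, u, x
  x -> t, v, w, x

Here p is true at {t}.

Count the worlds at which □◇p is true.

1

s: successors {t, v, w, x}; ◇p there: t:F, v:F, w:T, x:T. ✗
t: successors {v}; ◇p there: v:F. ✗
u: successors {t, u, v}; ◇p there: t:F, u:T, v:F. ✗
v: successors {u}; ◇p there: u:T. ✓
w: successors {s, t, u, x}; ◇p there: s:T, t:F, u:T, x:T. ✗
x: successors {t, v, w, x}; ◇p there: t:F, v:F, w:T, x:T. ✗
Satisfying worlds: {v}.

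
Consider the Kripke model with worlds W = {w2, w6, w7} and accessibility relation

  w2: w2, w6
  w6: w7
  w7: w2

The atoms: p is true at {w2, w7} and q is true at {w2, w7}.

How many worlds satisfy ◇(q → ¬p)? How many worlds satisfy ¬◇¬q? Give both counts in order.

For ◇(q → ¬p):
w2: successors {w2, w6}; q → ¬p there: w2:F, w6:T. ✓
w6: successors {w7}; q → ¬p there: w7:F. ✗
w7: successors {w2}; q → ¬p there: w2:F. ✗
— 1 world.
For ¬◇¬q:
w2: ◇¬q is T. ✗
w6: ◇¬q is F. ✓
w7: ◇¬q is F. ✓
— 2 worlds.

1 and 2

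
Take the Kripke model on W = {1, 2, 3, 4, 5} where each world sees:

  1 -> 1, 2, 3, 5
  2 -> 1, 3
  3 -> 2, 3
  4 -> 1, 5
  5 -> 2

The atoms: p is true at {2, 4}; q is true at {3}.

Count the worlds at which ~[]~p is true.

1: []~p is F. ✓
2: []~p is T. ✗
3: []~p is F. ✓
4: []~p is T. ✗
5: []~p is F. ✓
Satisfying worlds: {1, 3, 5}.

3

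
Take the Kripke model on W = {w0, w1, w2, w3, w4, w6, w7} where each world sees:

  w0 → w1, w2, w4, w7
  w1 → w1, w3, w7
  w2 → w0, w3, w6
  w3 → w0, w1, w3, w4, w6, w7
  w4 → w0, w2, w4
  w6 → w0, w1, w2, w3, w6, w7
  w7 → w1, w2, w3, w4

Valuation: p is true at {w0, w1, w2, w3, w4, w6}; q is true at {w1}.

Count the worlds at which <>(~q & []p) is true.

6

w0: successors {w1, w2, w4, w7}; ~q & []p there: w1:F, w2:T, w4:T, w7:T. ✓
w1: successors {w1, w3, w7}; ~q & []p there: w1:F, w3:F, w7:T. ✓
w2: successors {w0, w3, w6}; ~q & []p there: w0:F, w3:F, w6:F. ✗
w3: successors {w0, w1, w3, w4, w6, w7}; ~q & []p there: w0:F, w1:F, w3:F, w4:T, w6:F, w7:T. ✓
w4: successors {w0, w2, w4}; ~q & []p there: w0:F, w2:T, w4:T. ✓
w6: successors {w0, w1, w2, w3, w6, w7}; ~q & []p there: w0:F, w1:F, w2:T, w3:F, w6:F, w7:T. ✓
w7: successors {w1, w2, w3, w4}; ~q & []p there: w1:F, w2:T, w3:F, w4:T. ✓
Satisfying worlds: {w0, w1, w3, w4, w6, w7}.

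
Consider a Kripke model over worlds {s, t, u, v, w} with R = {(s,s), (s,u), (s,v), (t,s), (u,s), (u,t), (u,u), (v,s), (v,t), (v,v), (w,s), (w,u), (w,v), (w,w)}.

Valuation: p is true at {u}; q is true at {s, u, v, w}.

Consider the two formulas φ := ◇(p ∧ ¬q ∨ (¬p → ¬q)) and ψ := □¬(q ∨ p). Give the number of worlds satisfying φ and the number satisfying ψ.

For ◇(p ∧ ¬q ∨ (¬p → ¬q)):
s: successors {s, u, v}; p ∧ ¬q ∨ (¬p → ¬q) there: s:F, u:T, v:F. ✓
t: successors {s}; p ∧ ¬q ∨ (¬p → ¬q) there: s:F. ✗
u: successors {s, t, u}; p ∧ ¬q ∨ (¬p → ¬q) there: s:F, t:T, u:T. ✓
v: successors {s, t, v}; p ∧ ¬q ∨ (¬p → ¬q) there: s:F, t:T, v:F. ✓
w: successors {s, u, v, w}; p ∧ ¬q ∨ (¬p → ¬q) there: s:F, u:T, v:F, w:F. ✓
— 4 worlds.
For □¬(q ∨ p):
s: successors {s, u, v}; ¬(q ∨ p) there: s:F, u:F, v:F. ✗
t: successors {s}; ¬(q ∨ p) there: s:F. ✗
u: successors {s, t, u}; ¬(q ∨ p) there: s:F, t:T, u:F. ✗
v: successors {s, t, v}; ¬(q ∨ p) there: s:F, t:T, v:F. ✗
w: successors {s, u, v, w}; ¬(q ∨ p) there: s:F, u:F, v:F, w:F. ✗
— 0 worlds.

4 and 0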